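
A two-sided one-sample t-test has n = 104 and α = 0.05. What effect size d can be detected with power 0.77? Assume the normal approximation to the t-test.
d ≈ 0.26

Minimum detectable effect (one-sample t-test, normal approximation):
d = (z_{α/2} + z_β) / √n
d = (1.960 + 0.739) / √104
d = 2.699 / 10.198
d ≈ 0.26

By Cohen's convention (0.2 small / 0.5 medium / 0.8 large): small effect.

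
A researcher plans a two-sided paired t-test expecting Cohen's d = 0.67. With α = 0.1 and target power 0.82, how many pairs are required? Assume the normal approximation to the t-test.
n = 15 pairs

Sample size formula (paired t-test, normal approximation):
n = ((z_{α/2} + z_β) / d)²

z_{α/2} = 1.645 (for α = 0.1, two-sided)
z_β = 0.915 (for power = 0.82)
d = 0.67

n = ((1.645 + 0.915) / 0.67)²
n = (3.821)²
n ≈ 14.60
Round up to the next whole number: n = 15 pairs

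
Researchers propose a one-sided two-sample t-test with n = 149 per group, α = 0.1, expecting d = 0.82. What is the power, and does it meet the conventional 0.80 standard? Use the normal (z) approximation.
Power ≈ 1.00; the study is adequately powered (power ≥ 0.80)

Power calculation (two-sample t-test, normal approximation):
z_β = d · √(n/2) - z_α
z_β = 0.82 · √(149/2) - 1.282
z_β = 0.82 · 8.631 - 1.282
z_β = 5.796

Power = Φ(z_β) = Φ(5.796) ≈ 1.000

Effect size d = 0.82 is large by Cohen's convention (0.2/0.5/0.8).

Threshold: power ≥ 0.80 is conventionally adequate.
Power ≈ 1.00 → the study is adequately powered (power ≥ 0.80).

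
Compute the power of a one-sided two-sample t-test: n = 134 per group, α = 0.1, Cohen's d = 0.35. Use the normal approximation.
Power ≈ 0.94

Power calculation (two-sample t-test, normal approximation):
z_β = d · √(n/2) - z_α
z_β = 0.35 · √(134/2) - 1.282
z_β = 0.35 · 8.185 - 1.282
z_β = 1.583

Power = Φ(z_β) = Φ(1.583) ≈ 0.943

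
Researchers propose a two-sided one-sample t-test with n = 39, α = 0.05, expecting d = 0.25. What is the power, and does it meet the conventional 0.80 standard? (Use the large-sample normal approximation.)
Power ≈ 0.35; the study is underpowered (power < 0.80)

Power calculation (one-sample t-test, normal approximation):
z_β = d · √n - z_{α/2}
z_β = 0.25 · √39 - 1.960
z_β = 0.25 · 6.245 - 1.960
z_β = -0.399

Power = Φ(z_β) = Φ(-0.399) ≈ 0.345

Effect size d = 0.25 is small by Cohen's convention (0.2/0.5/0.8).

Threshold: power ≥ 0.80 is conventionally adequate.
Power ≈ 0.35 → the study is underpowered (power < 0.80).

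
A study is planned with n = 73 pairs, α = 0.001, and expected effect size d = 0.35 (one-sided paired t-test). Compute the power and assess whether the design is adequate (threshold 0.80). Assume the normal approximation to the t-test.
Power ≈ 0.46; the study is underpowered (power < 0.80)

Power calculation (paired t-test, normal approximation):
z_β = d · √n - z_α
z_β = 0.35 · √73 - 3.090
z_β = 0.35 · 8.544 - 3.090
z_β = -0.100

Power = Φ(z_β) = Φ(-0.100) ≈ 0.460

Effect size d = 0.35 is small by Cohen's convention (0.2/0.5/0.8).

Threshold: power ≥ 0.80 is conventionally adequate.
Power ≈ 0.46 → the study is underpowered (power < 0.80).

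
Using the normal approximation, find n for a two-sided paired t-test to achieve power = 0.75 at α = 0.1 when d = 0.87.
n = 8 pairs

Sample size formula (paired t-test, normal approximation):
n = ((z_{α/2} + z_β) / d)²

z_{α/2} = 1.645 (for α = 0.1, two-sided)
z_β = 0.674 (for power = 0.75)
d = 0.87

n = ((1.645 + 0.674) / 0.87)²
n = (2.666)²
n ≈ 7.11
Round up to the next whole number: n = 8 pairs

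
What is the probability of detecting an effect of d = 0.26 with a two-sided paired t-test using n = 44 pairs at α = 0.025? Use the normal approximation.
Power ≈ 0.30

Power calculation (paired t-test, normal approximation):
z_β = d · √n - z_{α/2}
z_β = 0.26 · √44 - 2.241
z_β = 0.26 · 6.633 - 2.241
z_β = -0.517

Power = Φ(z_β) = Φ(-0.517) ≈ 0.303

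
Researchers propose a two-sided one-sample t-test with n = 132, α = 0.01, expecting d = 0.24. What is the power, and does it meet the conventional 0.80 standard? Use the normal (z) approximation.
Power ≈ 0.57; the study is underpowered (power < 0.80)

Power calculation (one-sample t-test, normal approximation):
z_β = d · √n - z_{α/2}
z_β = 0.24 · √132 - 2.576
z_β = 0.24 · 11.489 - 2.576
z_β = 0.182

Power = Φ(z_β) = Φ(0.182) ≈ 0.572

Effect size d = 0.24 is small by Cohen's convention (0.2/0.5/0.8).

Threshold: power ≥ 0.80 is conventionally adequate.
Power ≈ 0.57 → the study is underpowered (power < 0.80).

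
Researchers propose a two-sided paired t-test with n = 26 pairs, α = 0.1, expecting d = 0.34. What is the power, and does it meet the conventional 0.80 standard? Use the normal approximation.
Power ≈ 0.54; the study is underpowered (power < 0.80)

Power calculation (paired t-test, normal approximation):
z_β = d · √n - z_{α/2}
z_β = 0.34 · √26 - 1.645
z_β = 0.34 · 5.099 - 1.645
z_β = 0.089

Power = Φ(z_β) = Φ(0.089) ≈ 0.535

Effect size d = 0.34 is small by Cohen's convention (0.2/0.5/0.8).

Threshold: power ≥ 0.80 is conventionally adequate.
Power ≈ 0.54 → the study is underpowered (power < 0.80).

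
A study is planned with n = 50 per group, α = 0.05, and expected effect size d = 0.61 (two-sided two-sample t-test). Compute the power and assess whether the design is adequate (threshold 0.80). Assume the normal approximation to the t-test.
Power ≈ 0.86; the study is adequately powered (power ≥ 0.80)

Power calculation (two-sample t-test, normal approximation):
z_β = d · √(n/2) - z_{α/2}
z_β = 0.61 · √(50/2) - 1.960
z_β = 0.61 · 5.000 - 1.960
z_β = 1.090

Power = Φ(z_β) = Φ(1.090) ≈ 0.862

Effect size d = 0.61 is medium by Cohen's convention (0.2/0.5/0.8).

Threshold: power ≥ 0.80 is conventionally adequate.
Power ≈ 0.86 → the study is adequately powered (power ≥ 0.80).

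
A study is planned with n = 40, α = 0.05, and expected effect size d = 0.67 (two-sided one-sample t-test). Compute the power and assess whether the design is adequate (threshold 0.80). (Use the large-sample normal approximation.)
Power ≈ 0.99; the study is adequately powered (power ≥ 0.80)

Power calculation (one-sample t-test, normal approximation):
z_β = d · √n - z_{α/2}
z_β = 0.67 · √40 - 1.960
z_β = 0.67 · 6.325 - 1.960
z_β = 2.277

Power = Φ(z_β) = Φ(2.277) ≈ 0.989

Effect size d = 0.67 is medium by Cohen's convention (0.2/0.5/0.8).

Threshold: power ≥ 0.80 is conventionally adequate.
Power ≈ 0.99 → the study is adequately powered (power ≥ 0.80).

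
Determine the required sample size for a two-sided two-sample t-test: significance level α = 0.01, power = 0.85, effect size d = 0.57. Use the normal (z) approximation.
n = 81 per group

Sample size formula (two-sample t-test, normal approximation):
n = 2 · ((z_{α/2} + z_β) / d)²

z_{α/2} = 2.576 (for α = 0.01, two-sided)
z_β = 1.036 (for power = 0.85)
d = 0.57

n = 2 · ((2.576 + 1.036) / 0.57)²
n = 2 · (6.337)²
n ≈ 80.32
Round up to the next whole number: n = 81 per group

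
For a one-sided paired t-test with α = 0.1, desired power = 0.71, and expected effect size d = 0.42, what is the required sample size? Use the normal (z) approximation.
n = 20 pairs

Sample size formula (paired t-test, normal approximation):
n = ((z_α + z_β) / d)²

z_α = 1.282 (for α = 0.1, one-sided)
z_β = 0.553 (for power = 0.71)
d = 0.42

n = ((1.282 + 0.553) / 0.42)²
n = (4.369)²
n ≈ 19.09
Round up to the next whole number: n = 20 pairs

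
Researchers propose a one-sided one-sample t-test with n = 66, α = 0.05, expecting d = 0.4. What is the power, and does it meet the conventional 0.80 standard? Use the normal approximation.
Power ≈ 0.95; the study is adequately powered (power ≥ 0.80)

Power calculation (one-sample t-test, normal approximation):
z_β = d · √n - z_α
z_β = 0.4 · √66 - 1.645
z_β = 0.4 · 8.124 - 1.645
z_β = 1.605

Power = Φ(z_β) = Φ(1.605) ≈ 0.946

Effect size d = 0.4 is small by Cohen's convention (0.2/0.5/0.8).

Threshold: power ≥ 0.80 is conventionally adequate.
Power ≈ 0.95 → the study is adequately powered (power ≥ 0.80).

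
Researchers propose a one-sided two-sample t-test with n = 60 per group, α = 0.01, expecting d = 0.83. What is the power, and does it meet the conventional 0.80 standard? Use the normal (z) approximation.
Power ≈ 0.99; the study is adequately powered (power ≥ 0.80)

Power calculation (two-sample t-test, normal approximation):
z_β = d · √(n/2) - z_α
z_β = 0.83 · √(60/2) - 2.326
z_β = 0.83 · 5.477 - 2.326
z_β = 2.220

Power = Φ(z_β) = Φ(2.220) ≈ 0.987

Effect size d = 0.83 is large by Cohen's convention (0.2/0.5/0.8).

Threshold: power ≥ 0.80 is conventionally adequate.
Power ≈ 0.99 → the study is adequately powered (power ≥ 0.80).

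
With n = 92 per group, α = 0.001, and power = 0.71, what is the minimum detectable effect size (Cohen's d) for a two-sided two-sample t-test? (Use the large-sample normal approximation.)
d ≈ 0.57

Minimum detectable effect (two-sample t-test, normal approximation):
d = (z_{α/2} + z_β) / √(n/2)
d = (3.291 + 0.553) / √(92/2)
d = 3.844 / 6.782
d ≈ 0.57

By Cohen's convention (0.2 small / 0.5 medium / 0.8 large): medium effect.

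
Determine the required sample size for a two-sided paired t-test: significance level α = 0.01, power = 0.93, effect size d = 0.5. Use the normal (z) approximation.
n = 66 pairs

Sample size formula (paired t-test, normal approximation):
n = ((z_{α/2} + z_β) / d)²

z_{α/2} = 2.576 (for α = 0.01, two-sided)
z_β = 1.476 (for power = 0.93)
d = 0.5

n = ((2.576 + 1.476) / 0.5)²
n = (8.104)²
n ≈ 65.67
Round up to the next whole number: n = 66 pairs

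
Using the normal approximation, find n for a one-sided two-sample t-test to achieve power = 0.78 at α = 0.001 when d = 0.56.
n = 96 per group

Sample size formula (two-sample t-test, normal approximation):
n = 2 · ((z_α + z_β) / d)²

z_α = 3.090 (for α = 0.001, one-sided)
z_β = 0.772 (for power = 0.78)
d = 0.56

n = 2 · ((3.090 + 0.772) / 0.56)²
n = 2 · (6.896)²
n ≈ 95.11
Round up to the next whole number: n = 96 per group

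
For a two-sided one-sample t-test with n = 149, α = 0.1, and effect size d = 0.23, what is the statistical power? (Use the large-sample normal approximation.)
Power ≈ 0.88

Power calculation (one-sample t-test, normal approximation):
z_β = d · √n - z_{α/2}
z_β = 0.23 · √149 - 1.645
z_β = 0.23 · 12.207 - 1.645
z_β = 1.163

Power = Φ(z_β) = Φ(1.163) ≈ 0.878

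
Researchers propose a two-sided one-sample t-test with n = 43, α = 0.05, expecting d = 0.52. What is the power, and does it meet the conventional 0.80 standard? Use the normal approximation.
Power ≈ 0.93; the study is adequately powered (power ≥ 0.80)

Power calculation (one-sample t-test, normal approximation):
z_β = d · √n - z_{α/2}
z_β = 0.52 · √43 - 1.960
z_β = 0.52 · 6.557 - 1.960
z_β = 1.450

Power = Φ(z_β) = Φ(1.450) ≈ 0.926

Effect size d = 0.52 is medium by Cohen's convention (0.2/0.5/0.8).

Threshold: power ≥ 0.80 is conventionally adequate.
Power ≈ 0.93 → the study is adequately powered (power ≥ 0.80).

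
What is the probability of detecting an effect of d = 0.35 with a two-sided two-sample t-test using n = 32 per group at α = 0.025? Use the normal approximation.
Power ≈ 0.20

Power calculation (two-sample t-test, normal approximation):
z_β = d · √(n/2) - z_{α/2}
z_β = 0.35 · √(32/2) - 2.241
z_β = 0.35 · 4.000 - 2.241
z_β = -0.841

Power = Φ(z_β) = Φ(-0.841) ≈ 0.200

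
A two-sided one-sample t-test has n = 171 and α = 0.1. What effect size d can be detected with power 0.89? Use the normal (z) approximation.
d ≈ 0.22

Minimum detectable effect (one-sample t-test, normal approximation):
d = (z_{α/2} + z_β) / √n
d = (1.645 + 1.227) / √171
d = 2.871 / 13.077
d ≈ 0.22

By Cohen's convention (0.2 small / 0.5 medium / 0.8 large): small effect.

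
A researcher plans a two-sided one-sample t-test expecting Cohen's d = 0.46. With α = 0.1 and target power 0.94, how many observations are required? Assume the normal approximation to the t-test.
n = 49

Sample size formula (one-sample t-test, normal approximation):
n = ((z_{α/2} + z_β) / d)²

z_{α/2} = 1.645 (for α = 0.1, two-sided)
z_β = 1.555 (for power = 0.94)
d = 0.46

n = ((1.645 + 1.555) / 0.46)²
n = (6.957)²
n ≈ 48.40
Round up to the next whole number: n = 49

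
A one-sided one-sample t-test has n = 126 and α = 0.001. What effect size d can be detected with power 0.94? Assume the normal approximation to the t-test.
d ≈ 0.41

Minimum detectable effect (one-sample t-test, normal approximation):
d = (z_α + z_β) / √n
d = (3.090 + 1.555) / √126
d = 4.645 / 11.225
d ≈ 0.41

By Cohen's convention (0.2 small / 0.5 medium / 0.8 large): small effect.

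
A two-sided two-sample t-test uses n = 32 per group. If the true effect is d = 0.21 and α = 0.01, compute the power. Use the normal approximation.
Power ≈ 0.04

Power calculation (two-sample t-test, normal approximation):
z_β = d · √(n/2) - z_{α/2}
z_β = 0.21 · √(32/2) - 2.576
z_β = 0.21 · 4.000 - 2.576
z_β = -1.736

Power = Φ(z_β) = Φ(-1.736) ≈ 0.041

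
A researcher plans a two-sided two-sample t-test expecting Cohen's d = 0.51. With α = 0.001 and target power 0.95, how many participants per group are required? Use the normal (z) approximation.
n = 188 per group

Sample size formula (two-sample t-test, normal approximation):
n = 2 · ((z_{α/2} + z_β) / d)²

z_{α/2} = 3.291 (for α = 0.001, two-sided)
z_β = 1.645 (for power = 0.95)
d = 0.51

n = 2 · ((3.291 + 1.645) / 0.51)²
n = 2 · (9.678)²
n ≈ 187.33
Round up to the next whole number: n = 188 per group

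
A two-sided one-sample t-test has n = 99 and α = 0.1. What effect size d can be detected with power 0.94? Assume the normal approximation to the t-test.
d ≈ 0.32

Minimum detectable effect (one-sample t-test, normal approximation):
d = (z_{α/2} + z_β) / √n
d = (1.645 + 1.555) / √99
d = 3.200 / 9.950
d ≈ 0.32

By Cohen's convention (0.2 small / 0.5 medium / 0.8 large): small effect.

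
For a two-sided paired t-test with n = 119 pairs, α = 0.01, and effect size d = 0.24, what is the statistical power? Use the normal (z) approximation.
Power ≈ 0.52

Power calculation (paired t-test, normal approximation):
z_β = d · √n - z_{α/2}
z_β = 0.24 · √119 - 2.576
z_β = 0.24 · 10.909 - 2.576
z_β = 0.042

Power = Φ(z_β) = Φ(0.042) ≈ 0.517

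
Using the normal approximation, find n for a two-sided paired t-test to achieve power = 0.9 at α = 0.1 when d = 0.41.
n = 51 pairs

Sample size formula (paired t-test, normal approximation):
n = ((z_{α/2} + z_β) / d)²

z_{α/2} = 1.645 (for α = 0.1, two-sided)
z_β = 1.282 (for power = 0.9)
d = 0.41

n = ((1.645 + 1.282) / 0.41)²
n = (7.139)²
n ≈ 50.97
Round up to the next whole number: n = 51 pairs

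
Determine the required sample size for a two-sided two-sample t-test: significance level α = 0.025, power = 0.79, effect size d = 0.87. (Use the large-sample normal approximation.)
n = 25 per group

Sample size formula (two-sample t-test, normal approximation):
n = 2 · ((z_{α/2} + z_β) / d)²

z_{α/2} = 2.241 (for α = 0.025, two-sided)
z_β = 0.806 (for power = 0.79)
d = 0.87

n = 2 · ((2.241 + 0.806) / 0.87)²
n = 2 · (3.502)²
n ≈ 24.53
Round up to the next whole number: n = 25 per group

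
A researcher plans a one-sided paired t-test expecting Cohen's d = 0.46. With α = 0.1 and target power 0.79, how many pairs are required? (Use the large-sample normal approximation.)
n = 21 pairs

Sample size formula (paired t-test, normal approximation):
n = ((z_α + z_β) / d)²

z_α = 1.282 (for α = 0.1, one-sided)
z_β = 0.806 (for power = 0.79)
d = 0.46

n = ((1.282 + 0.806) / 0.46)²
n = (4.539)²
n ≈ 20.60
Round up to the next whole number: n = 21 pairs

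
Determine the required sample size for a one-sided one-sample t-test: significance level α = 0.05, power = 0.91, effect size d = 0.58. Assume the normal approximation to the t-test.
n = 27

Sample size formula (one-sample t-test, normal approximation):
n = ((z_α + z_β) / d)²

z_α = 1.645 (for α = 0.05, one-sided)
z_β = 1.341 (for power = 0.91)
d = 0.58

n = ((1.645 + 1.341) / 0.58)²
n = (5.148)²
n ≈ 26.50
Round up to the next whole number: n = 27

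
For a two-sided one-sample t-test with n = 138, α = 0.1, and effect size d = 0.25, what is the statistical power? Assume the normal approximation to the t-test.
Power ≈ 0.90

Power calculation (one-sample t-test, normal approximation):
z_β = d · √n - z_{α/2}
z_β = 0.25 · √138 - 1.645
z_β = 0.25 · 11.747 - 1.645
z_β = 1.292

Power = Φ(z_β) = Φ(1.292) ≈ 0.902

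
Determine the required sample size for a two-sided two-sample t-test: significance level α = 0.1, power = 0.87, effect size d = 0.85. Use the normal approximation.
n = 22 per group

Sample size formula (two-sample t-test, normal approximation):
n = 2 · ((z_{α/2} + z_β) / d)²

z_{α/2} = 1.645 (for α = 0.1, two-sided)
z_β = 1.126 (for power = 0.87)
d = 0.85

n = 2 · ((1.645 + 1.126) / 0.85)²
n = 2 · (3.260)²
n ≈ 21.26
Round up to the next whole number: n = 22 per group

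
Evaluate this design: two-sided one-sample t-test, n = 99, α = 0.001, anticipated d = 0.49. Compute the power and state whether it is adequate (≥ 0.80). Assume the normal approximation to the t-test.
Power ≈ 0.94; the study is adequately powered (power ≥ 0.80)

Power calculation (one-sample t-test, normal approximation):
z_β = d · √n - z_{α/2}
z_β = 0.49 · √99 - 3.291
z_β = 0.49 · 9.950 - 3.291
z_β = 1.585

Power = Φ(z_β) = Φ(1.585) ≈ 0.944

Effect size d = 0.49 is small by Cohen's convention (0.2/0.5/0.8).

Threshold: power ≥ 0.80 is conventionally adequate.
Power ≈ 0.94 → the study is adequately powered (power ≥ 0.80).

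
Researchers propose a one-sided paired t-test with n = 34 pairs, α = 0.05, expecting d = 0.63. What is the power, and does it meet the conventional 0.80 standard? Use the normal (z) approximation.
Power ≈ 0.98; the study is adequately powered (power ≥ 0.80)

Power calculation (paired t-test, normal approximation):
z_β = d · √n - z_α
z_β = 0.63 · √34 - 1.645
z_β = 0.63 · 5.831 - 1.645
z_β = 2.029

Power = Φ(z_β) = Φ(2.029) ≈ 0.979

Effect size d = 0.63 is medium by Cohen's convention (0.2/0.5/0.8).

Threshold: power ≥ 0.80 is conventionally adequate.
Power ≈ 0.98 → the study is adequately powered (power ≥ 0.80).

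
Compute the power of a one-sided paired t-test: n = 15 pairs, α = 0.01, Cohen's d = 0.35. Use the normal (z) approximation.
Power ≈ 0.17

Power calculation (paired t-test, normal approximation):
z_β = d · √n - z_α
z_β = 0.35 · √15 - 2.326
z_β = 0.35 · 3.873 - 2.326
z_β = -0.971

Power = Φ(z_β) = Φ(-0.971) ≈ 0.166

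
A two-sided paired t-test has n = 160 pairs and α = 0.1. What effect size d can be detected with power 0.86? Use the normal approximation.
d ≈ 0.22

Minimum detectable effect (paired t-test, normal approximation):
d = (z_{α/2} + z_β) / √n
d = (1.645 + 1.080) / √160
d = 2.725 / 12.649
d ≈ 0.22

By Cohen's convention (0.2 small / 0.5 medium / 0.8 large): small effect.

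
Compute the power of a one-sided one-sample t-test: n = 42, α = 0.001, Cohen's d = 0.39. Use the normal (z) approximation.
Power ≈ 0.29

Power calculation (one-sample t-test, normal approximation):
z_β = d · √n - z_α
z_β = 0.39 · √42 - 3.090
z_β = 0.39 · 6.481 - 3.090
z_β = -0.563

Power = Φ(z_β) = Φ(-0.563) ≈ 0.287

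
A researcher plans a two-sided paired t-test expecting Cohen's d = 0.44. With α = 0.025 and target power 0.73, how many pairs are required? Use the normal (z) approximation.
n = 43 pairs

Sample size formula (paired t-test, normal approximation):
n = ((z_{α/2} + z_β) / d)²

z_{α/2} = 2.241 (for α = 0.025, two-sided)
z_β = 0.613 (for power = 0.73)
d = 0.44

n = ((2.241 + 0.613) / 0.44)²
n = (6.486)²
n ≈ 42.07
Round up to the next whole number: n = 43 pairs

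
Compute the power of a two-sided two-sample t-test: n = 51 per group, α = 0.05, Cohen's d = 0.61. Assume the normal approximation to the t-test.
Power ≈ 0.87

Power calculation (two-sample t-test, normal approximation):
z_β = d · √(n/2) - z_{α/2}
z_β = 0.61 · √(51/2) - 1.960
z_β = 0.61 · 5.050 - 1.960
z_β = 1.120

Power = Φ(z_β) = Φ(1.120) ≈ 0.869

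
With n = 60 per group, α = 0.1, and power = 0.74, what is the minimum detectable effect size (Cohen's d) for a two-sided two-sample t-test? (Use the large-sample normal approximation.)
d ≈ 0.42

Minimum detectable effect (two-sample t-test, normal approximation):
d = (z_{α/2} + z_β) / √(n/2)
d = (1.645 + 0.643) / √(60/2)
d = 2.288 / 5.477
d ≈ 0.42

By Cohen's convention (0.2 small / 0.5 medium / 0.8 large): small effect.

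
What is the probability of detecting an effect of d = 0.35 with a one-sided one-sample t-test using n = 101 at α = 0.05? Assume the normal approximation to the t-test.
Power ≈ 0.97

Power calculation (one-sample t-test, normal approximation):
z_β = d · √n - z_α
z_β = 0.35 · √101 - 1.645
z_β = 0.35 · 10.050 - 1.645
z_β = 1.873

Power = Φ(z_β) = Φ(1.873) ≈ 0.969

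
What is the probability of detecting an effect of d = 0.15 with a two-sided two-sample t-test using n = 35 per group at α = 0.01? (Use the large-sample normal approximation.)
Power ≈ 0.03

Power calculation (two-sample t-test, normal approximation):
z_β = d · √(n/2) - z_{α/2}
z_β = 0.15 · √(35/2) - 2.576
z_β = 0.15 · 4.183 - 2.576
z_β = -1.948

Power = Φ(z_β) = Φ(-1.948) ≈ 0.026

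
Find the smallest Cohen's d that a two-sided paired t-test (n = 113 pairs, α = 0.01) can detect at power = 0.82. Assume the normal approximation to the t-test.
d ≈ 0.33

Minimum detectable effect (paired t-test, normal approximation):
d = (z_{α/2} + z_β) / √n
d = (2.576 + 0.915) / √113
d = 3.491 / 10.630
d ≈ 0.33

By Cohen's convention (0.2 small / 0.5 medium / 0.8 large): small effect.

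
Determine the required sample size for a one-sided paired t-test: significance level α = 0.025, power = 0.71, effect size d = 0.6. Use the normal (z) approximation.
n = 18 pairs

Sample size formula (paired t-test, normal approximation):
n = ((z_α + z_β) / d)²

z_α = 1.960 (for α = 0.025, one-sided)
z_β = 0.553 (for power = 0.71)
d = 0.6

n = ((1.960 + 0.553) / 0.6)²
n = (4.188)²
n ≈ 17.54
Round up to the next whole number: n = 18 pairs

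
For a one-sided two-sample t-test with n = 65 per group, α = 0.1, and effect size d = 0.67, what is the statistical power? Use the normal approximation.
Power ≈ 0.99

Power calculation (two-sample t-test, normal approximation):
z_β = d · √(n/2) - z_α
z_β = 0.67 · √(65/2) - 1.282
z_β = 0.67 · 5.701 - 1.282
z_β = 2.538

Power = Φ(z_β) = Φ(2.538) ≈ 0.994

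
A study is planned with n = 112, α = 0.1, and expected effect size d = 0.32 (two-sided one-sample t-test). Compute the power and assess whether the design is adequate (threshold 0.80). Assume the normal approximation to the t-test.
Power ≈ 0.96; the study is adequately powered (power ≥ 0.80)

Power calculation (one-sample t-test, normal approximation):
z_β = d · √n - z_{α/2}
z_β = 0.32 · √112 - 1.645
z_β = 0.32 · 10.583 - 1.645
z_β = 1.742

Power = Φ(z_β) = Φ(1.742) ≈ 0.959

Effect size d = 0.32 is small by Cohen's convention (0.2/0.5/0.8).

Threshold: power ≥ 0.80 is conventionally adequate.
Power ≈ 0.96 → the study is adequately powered (power ≥ 0.80).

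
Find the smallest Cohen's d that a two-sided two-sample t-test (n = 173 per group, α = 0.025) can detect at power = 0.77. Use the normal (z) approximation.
d ≈ 0.32

Minimum detectable effect (two-sample t-test, normal approximation):
d = (z_{α/2} + z_β) / √(n/2)
d = (2.241 + 0.739) / √(173/2)
d = 2.980 / 9.301
d ≈ 0.32

By Cohen's convention (0.2 small / 0.5 medium / 0.8 large): small effect.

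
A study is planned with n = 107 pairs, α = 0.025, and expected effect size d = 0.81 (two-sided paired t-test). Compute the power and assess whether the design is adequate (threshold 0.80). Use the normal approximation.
Power ≈ 1.00; the study is adequately powered (power ≥ 0.80)

Power calculation (paired t-test, normal approximation):
z_β = d · √n - z_{α/2}
z_β = 0.81 · √107 - 2.241
z_β = 0.81 · 10.344 - 2.241
z_β = 6.137

Power = Φ(z_β) = Φ(6.137) ≈ 1.000

Effect size d = 0.81 is large by Cohen's convention (0.2/0.5/0.8).

Threshold: power ≥ 0.80 is conventionally adequate.
Power ≈ 1.00 → the study is adequately powered (power ≥ 0.80).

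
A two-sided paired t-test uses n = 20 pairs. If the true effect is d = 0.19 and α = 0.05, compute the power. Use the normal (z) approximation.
Power ≈ 0.13

Power calculation (paired t-test, normal approximation):
z_β = d · √n - z_{α/2}
z_β = 0.19 · √20 - 1.960
z_β = 0.19 · 4.472 - 1.960
z_β = -1.110

Power = Φ(z_β) = Φ(-1.110) ≈ 0.133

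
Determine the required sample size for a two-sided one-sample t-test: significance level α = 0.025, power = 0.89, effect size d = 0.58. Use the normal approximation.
n = 36

Sample size formula (one-sample t-test, normal approximation):
n = ((z_{α/2} + z_β) / d)²

z_{α/2} = 2.241 (for α = 0.025, two-sided)
z_β = 1.227 (for power = 0.89)
d = 0.58

n = ((2.241 + 1.227) / 0.58)²
n = (5.979)²
n ≈ 35.75
Round up to the next whole number: n = 36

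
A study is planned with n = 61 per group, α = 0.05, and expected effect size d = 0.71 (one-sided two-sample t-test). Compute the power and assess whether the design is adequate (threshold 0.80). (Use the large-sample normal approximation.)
Power ≈ 0.99; the study is adequately powered (power ≥ 0.80)

Power calculation (two-sample t-test, normal approximation):
z_β = d · √(n/2) - z_α
z_β = 0.71 · √(61/2) - 1.645
z_β = 0.71 · 5.523 - 1.645
z_β = 2.276

Power = Φ(z_β) = Φ(2.276) ≈ 0.989

Effect size d = 0.71 is medium by Cohen's convention (0.2/0.5/0.8).

Threshold: power ≥ 0.80 is conventionally adequate.
Power ≈ 0.99 → the study is adequately powered (power ≥ 0.80).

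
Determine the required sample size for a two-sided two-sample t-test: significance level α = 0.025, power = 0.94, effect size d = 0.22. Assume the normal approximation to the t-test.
n = 596 per group

Sample size formula (two-sample t-test, normal approximation):
n = 2 · ((z_{α/2} + z_β) / d)²

z_{α/2} = 2.241 (for α = 0.025, two-sided)
z_β = 1.555 (for power = 0.94)
d = 0.22

n = 2 · ((2.241 + 1.555) / 0.22)²
n = 2 · (17.255)²
n ≈ 595.47
Round up to the next whole number: n = 596 per group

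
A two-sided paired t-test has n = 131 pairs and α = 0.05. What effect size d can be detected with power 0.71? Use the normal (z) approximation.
d ≈ 0.22

Minimum detectable effect (paired t-test, normal approximation):
d = (z_{α/2} + z_β) / √n
d = (1.960 + 0.553) / √131
d = 2.513 / 11.446
d ≈ 0.22

By Cohen's convention (0.2 small / 0.5 medium / 0.8 large): small effect.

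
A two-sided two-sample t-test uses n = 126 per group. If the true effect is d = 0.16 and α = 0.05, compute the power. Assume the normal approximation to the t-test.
Power ≈ 0.25

Power calculation (two-sample t-test, normal approximation):
z_β = d · √(n/2) - z_{α/2}
z_β = 0.16 · √(126/2) - 1.960
z_β = 0.16 · 7.937 - 1.960
z_β = -0.690

Power = Φ(z_β) = Φ(-0.690) ≈ 0.245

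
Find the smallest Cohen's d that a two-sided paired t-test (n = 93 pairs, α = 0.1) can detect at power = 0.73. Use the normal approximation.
d ≈ 0.23

Minimum detectable effect (paired t-test, normal approximation):
d = (z_{α/2} + z_β) / √n
d = (1.645 + 0.613) / √93
d = 2.258 / 9.644
d ≈ 0.23

By Cohen's convention (0.2 small / 0.5 medium / 0.8 large): small effect.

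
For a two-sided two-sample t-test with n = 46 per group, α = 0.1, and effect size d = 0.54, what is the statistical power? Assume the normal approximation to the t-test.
Power ≈ 0.83

Power calculation (two-sample t-test, normal approximation):
z_β = d · √(n/2) - z_{α/2}
z_β = 0.54 · √(46/2) - 1.645
z_β = 0.54 · 4.796 - 1.645
z_β = 0.945

Power = Φ(z_β) = Φ(0.945) ≈ 0.828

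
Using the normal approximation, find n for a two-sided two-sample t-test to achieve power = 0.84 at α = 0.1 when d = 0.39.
n = 92 per group

Sample size formula (two-sample t-test, normal approximation):
n = 2 · ((z_{α/2} + z_β) / d)²

z_{α/2} = 1.645 (for α = 0.1, two-sided)
z_β = 0.994 (for power = 0.84)
d = 0.39

n = 2 · ((1.645 + 0.994) / 0.39)²
n = 2 · (6.767)²
n ≈ 91.58
Round up to the next whole number: n = 92 per group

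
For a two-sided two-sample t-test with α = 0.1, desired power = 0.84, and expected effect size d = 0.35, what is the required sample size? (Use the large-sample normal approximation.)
n = 114 per group

Sample size formula (two-sample t-test, normal approximation):
n = 2 · ((z_{α/2} + z_β) / d)²

z_{α/2} = 1.645 (for α = 0.1, two-sided)
z_β = 0.994 (for power = 0.84)
d = 0.35

n = 2 · ((1.645 + 0.994) / 0.35)²
n = 2 · (7.540)²
n ≈ 113.70
Round up to the next whole number: n = 114 per group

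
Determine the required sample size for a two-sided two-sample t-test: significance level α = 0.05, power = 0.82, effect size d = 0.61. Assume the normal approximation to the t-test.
n = 45 per group

Sample size formula (two-sample t-test, normal approximation):
n = 2 · ((z_{α/2} + z_β) / d)²

z_{α/2} = 1.960 (for α = 0.05, two-sided)
z_β = 0.915 (for power = 0.82)
d = 0.61

n = 2 · ((1.960 + 0.915) / 0.61)²
n = 2 · (4.713)²
n ≈ 44.42
Round up to the next whole number: n = 45 per group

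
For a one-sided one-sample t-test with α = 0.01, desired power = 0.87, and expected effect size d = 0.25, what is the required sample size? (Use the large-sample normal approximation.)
n = 191

Sample size formula (one-sample t-test, normal approximation):
n = ((z_α + z_β) / d)²

z_α = 2.326 (for α = 0.01, one-sided)
z_β = 1.126 (for power = 0.87)
d = 0.25

n = ((2.326 + 1.126) / 0.25)²
n = (13.808)²
n ≈ 190.66
Round up to the next whole number: n = 191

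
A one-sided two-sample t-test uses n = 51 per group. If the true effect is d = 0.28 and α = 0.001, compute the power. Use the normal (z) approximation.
Power ≈ 0.05

Power calculation (two-sample t-test, normal approximation):
z_β = d · √(n/2) - z_α
z_β = 0.28 · √(51/2) - 3.090
z_β = 0.28 · 5.050 - 3.090
z_β = -1.676

Power = Φ(z_β) = Φ(-1.676) ≈ 0.047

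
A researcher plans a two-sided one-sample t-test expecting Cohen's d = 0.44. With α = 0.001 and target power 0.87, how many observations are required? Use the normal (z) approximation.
n = 101

Sample size formula (one-sample t-test, normal approximation):
n = ((z_{α/2} + z_β) / d)²

z_{α/2} = 3.291 (for α = 0.001, two-sided)
z_β = 1.126 (for power = 0.87)
d = 0.44

n = ((3.291 + 1.126) / 0.44)²
n = (10.039)²
n ≈ 100.78
Round up to the next whole number: n = 101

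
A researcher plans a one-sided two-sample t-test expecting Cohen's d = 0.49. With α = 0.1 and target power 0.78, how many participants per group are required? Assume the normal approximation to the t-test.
n = 36 per group

Sample size formula (two-sample t-test, normal approximation):
n = 2 · ((z_α + z_β) / d)²

z_α = 1.282 (for α = 0.1, one-sided)
z_β = 0.772 (for power = 0.78)
d = 0.49

n = 2 · ((1.282 + 0.772) / 0.49)²
n = 2 · (4.192)²
n ≈ 35.15
Round up to the next whole number: n = 36 per group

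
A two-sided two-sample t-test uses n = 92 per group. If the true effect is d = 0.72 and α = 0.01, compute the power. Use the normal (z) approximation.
Power ≈ 0.99

Power calculation (two-sample t-test, normal approximation):
z_β = d · √(n/2) - z_{α/2}
z_β = 0.72 · √(92/2) - 2.576
z_β = 0.72 · 6.782 - 2.576
z_β = 2.307

Power = Φ(z_β) = Φ(2.307) ≈ 0.989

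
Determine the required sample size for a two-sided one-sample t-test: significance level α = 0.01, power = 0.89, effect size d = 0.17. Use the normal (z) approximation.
n = 501

Sample size formula (one-sample t-test, normal approximation):
n = ((z_{α/2} + z_β) / d)²

z_{α/2} = 2.576 (for α = 0.01, two-sided)
z_β = 1.227 (for power = 0.89)
d = 0.17

n = ((2.576 + 1.227) / 0.17)²
n = (22.371)²
n ≈ 500.46
Round up to the next whole number: n = 501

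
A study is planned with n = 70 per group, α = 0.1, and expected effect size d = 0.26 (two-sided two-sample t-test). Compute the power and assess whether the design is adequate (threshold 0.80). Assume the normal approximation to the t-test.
Power ≈ 0.46; the study is underpowered (power < 0.80)

Power calculation (two-sample t-test, normal approximation):
z_β = d · √(n/2) - z_{α/2}
z_β = 0.26 · √(70/2) - 1.645
z_β = 0.26 · 5.916 - 1.645
z_β = -0.107

Power = Φ(z_β) = Φ(-0.107) ≈ 0.458

Effect size d = 0.26 is small by Cohen's convention (0.2/0.5/0.8).

Threshold: power ≥ 0.80 is conventionally adequate.
Power ≈ 0.46 → the study is underpowered (power < 0.80).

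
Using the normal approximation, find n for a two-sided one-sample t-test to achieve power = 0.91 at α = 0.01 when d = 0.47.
n = 70

Sample size formula (one-sample t-test, normal approximation):
n = ((z_{α/2} + z_β) / d)²

z_{α/2} = 2.576 (for α = 0.01, two-sided)
z_β = 1.341 (for power = 0.91)
d = 0.47

n = ((2.576 + 1.341) / 0.47)²
n = (8.334)²
n ≈ 69.46
Round up to the next whole number: n = 70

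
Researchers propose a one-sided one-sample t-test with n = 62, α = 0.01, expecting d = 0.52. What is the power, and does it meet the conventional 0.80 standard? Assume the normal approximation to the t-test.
Power ≈ 0.96; the study is adequately powered (power ≥ 0.80)

Power calculation (one-sample t-test, normal approximation):
z_β = d · √n - z_α
z_β = 0.52 · √62 - 2.326
z_β = 0.52 · 7.874 - 2.326
z_β = 1.768

Power = Φ(z_β) = Φ(1.768) ≈ 0.961

Effect size d = 0.52 is medium by Cohen's convention (0.2/0.5/0.8).

Threshold: power ≥ 0.80 is conventionally adequate.
Power ≈ 0.96 → the study is adequately powered (power ≥ 0.80).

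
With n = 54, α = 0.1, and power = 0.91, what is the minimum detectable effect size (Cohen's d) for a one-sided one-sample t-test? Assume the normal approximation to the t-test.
d ≈ 0.36

Minimum detectable effect (one-sample t-test, normal approximation):
d = (z_α + z_β) / √n
d = (1.282 + 1.341) / √54
d = 2.622 / 7.348
d ≈ 0.36

By Cohen's convention (0.2 small / 0.5 medium / 0.8 large): small effect.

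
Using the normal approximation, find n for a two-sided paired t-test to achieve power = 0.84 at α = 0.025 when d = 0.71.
n = 21 pairs

Sample size formula (paired t-test, normal approximation):
n = ((z_{α/2} + z_β) / d)²

z_{α/2} = 2.241 (for α = 0.025, two-sided)
z_β = 0.994 (for power = 0.84)
d = 0.71

n = ((2.241 + 0.994) / 0.71)²
n = (4.556)²
n ≈ 20.76
Round up to the next whole number: n = 21 pairs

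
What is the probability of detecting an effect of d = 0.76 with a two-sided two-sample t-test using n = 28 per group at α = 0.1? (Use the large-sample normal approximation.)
Power ≈ 0.88

Power calculation (two-sample t-test, normal approximation):
z_β = d · √(n/2) - z_{α/2}
z_β = 0.76 · √(28/2) - 1.645
z_β = 0.76 · 3.742 - 1.645
z_β = 1.199

Power = Φ(z_β) = Φ(1.199) ≈ 0.885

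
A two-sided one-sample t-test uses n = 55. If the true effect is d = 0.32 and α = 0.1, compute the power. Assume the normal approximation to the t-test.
Power ≈ 0.77

Power calculation (one-sample t-test, normal approximation):
z_β = d · √n - z_{α/2}
z_β = 0.32 · √55 - 1.645
z_β = 0.32 · 7.416 - 1.645
z_β = 0.728

Power = Φ(z_β) = Φ(0.728) ≈ 0.767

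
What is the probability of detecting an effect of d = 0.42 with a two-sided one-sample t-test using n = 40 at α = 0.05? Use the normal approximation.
Power ≈ 0.76

Power calculation (one-sample t-test, normal approximation):
z_β = d · √n - z_{α/2}
z_β = 0.42 · √40 - 1.960
z_β = 0.42 · 6.325 - 1.960
z_β = 0.696

Power = Φ(z_β) = Φ(0.696) ≈ 0.757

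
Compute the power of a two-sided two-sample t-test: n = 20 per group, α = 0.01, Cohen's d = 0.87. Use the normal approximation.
Power ≈ 0.57

Power calculation (two-sample t-test, normal approximation):
z_β = d · √(n/2) - z_{α/2}
z_β = 0.87 · √(20/2) - 2.576
z_β = 0.87 · 3.162 - 2.576
z_β = 0.175

Power = Φ(z_β) = Φ(0.175) ≈ 0.570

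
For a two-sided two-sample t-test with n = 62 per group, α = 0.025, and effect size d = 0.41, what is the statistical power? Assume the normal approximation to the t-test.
Power ≈ 0.52

Power calculation (two-sample t-test, normal approximation):
z_β = d · √(n/2) - z_{α/2}
z_β = 0.41 · √(62/2) - 2.241
z_β = 0.41 · 5.568 - 2.241
z_β = 0.041

Power = Φ(z_β) = Φ(0.041) ≈ 0.517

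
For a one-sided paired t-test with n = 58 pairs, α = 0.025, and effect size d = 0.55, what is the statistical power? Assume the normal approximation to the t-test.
Power ≈ 0.99

Power calculation (paired t-test, normal approximation):
z_β = d · √n - z_α
z_β = 0.55 · √58 - 1.960
z_β = 0.55 · 7.616 - 1.960
z_β = 2.229

Power = Φ(z_β) = Φ(2.229) ≈ 0.987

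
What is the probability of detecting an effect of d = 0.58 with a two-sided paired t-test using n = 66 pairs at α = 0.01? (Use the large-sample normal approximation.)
Power ≈ 0.98

Power calculation (paired t-test, normal approximation):
z_β = d · √n - z_{α/2}
z_β = 0.58 · √66 - 2.576
z_β = 0.58 · 8.124 - 2.576
z_β = 2.136

Power = Φ(z_β) = Φ(2.136) ≈ 0.984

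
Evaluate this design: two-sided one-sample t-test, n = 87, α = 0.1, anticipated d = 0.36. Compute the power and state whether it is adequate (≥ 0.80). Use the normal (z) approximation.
Power ≈ 0.96; the study is adequately powered (power ≥ 0.80)

Power calculation (one-sample t-test, normal approximation):
z_β = d · √n - z_{α/2}
z_β = 0.36 · √87 - 1.645
z_β = 0.36 · 9.327 - 1.645
z_β = 1.713

Power = Φ(z_β) = Φ(1.713) ≈ 0.957

Effect size d = 0.36 is small by Cohen's convention (0.2/0.5/0.8).

Threshold: power ≥ 0.80 is conventionally adequate.
Power ≈ 0.96 → the study is adequately powered (power ≥ 0.80).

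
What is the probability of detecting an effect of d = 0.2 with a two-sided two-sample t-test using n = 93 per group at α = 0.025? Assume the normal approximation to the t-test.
Power ≈ 0.19

Power calculation (two-sample t-test, normal approximation):
z_β = d · √(n/2) - z_{α/2}
z_β = 0.2 · √(93/2) - 2.241
z_β = 0.2 · 6.819 - 2.241
z_β = -0.878

Power = Φ(z_β) = Φ(-0.878) ≈ 0.190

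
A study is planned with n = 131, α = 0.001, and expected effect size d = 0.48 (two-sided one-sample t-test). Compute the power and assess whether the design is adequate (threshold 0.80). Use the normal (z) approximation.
Power ≈ 0.99; the study is adequately powered (power ≥ 0.80)

Power calculation (one-sample t-test, normal approximation):
z_β = d · √n - z_{α/2}
z_β = 0.48 · √131 - 3.291
z_β = 0.48 · 11.446 - 3.291
z_β = 2.203

Power = Φ(z_β) = Φ(2.203) ≈ 0.986

Effect size d = 0.48 is small by Cohen's convention (0.2/0.5/0.8).

Threshold: power ≥ 0.80 is conventionally adequate.
Power ≈ 0.99 → the study is adequately powered (power ≥ 0.80).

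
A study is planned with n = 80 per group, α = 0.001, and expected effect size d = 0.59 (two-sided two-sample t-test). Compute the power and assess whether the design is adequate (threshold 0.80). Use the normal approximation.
Power ≈ 0.67; the study is underpowered (power < 0.80)

Power calculation (two-sample t-test, normal approximation):
z_β = d · √(n/2) - z_{α/2}
z_β = 0.59 · √(80/2) - 3.291
z_β = 0.59 · 6.325 - 3.291
z_β = 0.441

Power = Φ(z_β) = Φ(0.441) ≈ 0.670

Effect size d = 0.59 is medium by Cohen's convention (0.2/0.5/0.8).

Threshold: power ≥ 0.80 is conventionally adequate.
Power ≈ 0.67 → the study is underpowered (power < 0.80).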